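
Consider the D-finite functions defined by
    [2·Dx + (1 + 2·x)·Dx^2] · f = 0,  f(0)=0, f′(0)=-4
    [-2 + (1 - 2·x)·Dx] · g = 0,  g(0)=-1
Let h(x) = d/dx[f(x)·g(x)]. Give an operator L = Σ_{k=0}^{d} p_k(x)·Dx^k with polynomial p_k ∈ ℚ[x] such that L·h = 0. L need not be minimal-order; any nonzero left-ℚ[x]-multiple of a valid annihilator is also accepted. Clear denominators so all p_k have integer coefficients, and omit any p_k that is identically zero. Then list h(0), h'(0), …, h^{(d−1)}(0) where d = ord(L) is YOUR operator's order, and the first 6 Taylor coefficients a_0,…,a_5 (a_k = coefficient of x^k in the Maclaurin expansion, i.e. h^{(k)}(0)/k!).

f: a_k = 0, -4, 4, -16/3, 8, -64/5, …
g: a_k = -1, -2, -4, -8, -16, -32, …
L₀ := L_f ⊗_s L_g (sym. prod.), ord ≤ 2.
Differentiate: ansatz ord ≤ ord L₀ ⇒ L.
L = 16 + (2 + 20·x)·Dx + (-1 + 4·x^2)·Dx^2  (order 2).
h: a_k = 4, 8, 40, 224/3, 752/3, 2368/5, …
ICs: h(0) = 4, h′(0) = 8.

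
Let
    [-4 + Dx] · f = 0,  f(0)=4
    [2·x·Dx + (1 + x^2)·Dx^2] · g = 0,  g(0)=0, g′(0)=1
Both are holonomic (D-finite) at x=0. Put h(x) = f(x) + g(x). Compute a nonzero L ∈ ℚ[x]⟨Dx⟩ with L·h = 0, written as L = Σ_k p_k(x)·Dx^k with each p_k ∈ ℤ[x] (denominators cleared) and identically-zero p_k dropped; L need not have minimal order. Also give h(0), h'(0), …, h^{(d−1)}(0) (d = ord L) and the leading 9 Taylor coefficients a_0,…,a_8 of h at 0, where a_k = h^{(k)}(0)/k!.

L = (4 - 16·x - 12·x^2 - 16·x^3)·Dx + (-9 - 13·x^2 - 8·x^4)·Dx^2 + (2 + x + 4·x^2 + x^3 + 2·x^4)·Dx^3  (order 3).
h: a_k = 4, 17, 32, 127/3, 128/3, 103/3, 1024/45, 4051/315, 2048/315, …
ICs: h(0) = 4, h′(0) = 17, h′′(0) = 64.

f: a_k = 4, 16, 32, 128/3, 128/3, 512/15, 1024/45, 4096/315, 2048/315, …
g: a_k = 0, 1, 0, -1/3, 0, 1/5, 0, -1/7, 0, …
f+g: L₀ = lclm(L_f,L_g), ord ≤ 1+2.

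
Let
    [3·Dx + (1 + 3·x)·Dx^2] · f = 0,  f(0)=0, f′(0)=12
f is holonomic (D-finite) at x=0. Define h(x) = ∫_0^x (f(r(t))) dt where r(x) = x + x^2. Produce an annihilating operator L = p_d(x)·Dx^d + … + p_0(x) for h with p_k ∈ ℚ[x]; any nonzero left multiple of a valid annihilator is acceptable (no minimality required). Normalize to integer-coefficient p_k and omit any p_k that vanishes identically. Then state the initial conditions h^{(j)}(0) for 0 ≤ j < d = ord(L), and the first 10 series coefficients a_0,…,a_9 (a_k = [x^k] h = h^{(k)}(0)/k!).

f: a_k = 0, 12, -18, 36, -81, 972/5, -486, 8748/7, -6561/2, 8748, …
f∘r: x↦r, Dx↦Dx/r' in L_f ⇒ L₀.
h=∫h₀ ⇒ L = L₀·Dx.
L = (1 + 6·x + 6·x^2)·Dx^2 + (1 + 5·x + 9·x^2 + 6·x^3)·Dx^3  (order 3).
h: a_k = 0, 0, 6, -2, 0, 9/5, -18/5, 36/7, -81/14, 9/2, …
ICs: h(0) = 0, h′(0) = 0, h′′(0) = 12.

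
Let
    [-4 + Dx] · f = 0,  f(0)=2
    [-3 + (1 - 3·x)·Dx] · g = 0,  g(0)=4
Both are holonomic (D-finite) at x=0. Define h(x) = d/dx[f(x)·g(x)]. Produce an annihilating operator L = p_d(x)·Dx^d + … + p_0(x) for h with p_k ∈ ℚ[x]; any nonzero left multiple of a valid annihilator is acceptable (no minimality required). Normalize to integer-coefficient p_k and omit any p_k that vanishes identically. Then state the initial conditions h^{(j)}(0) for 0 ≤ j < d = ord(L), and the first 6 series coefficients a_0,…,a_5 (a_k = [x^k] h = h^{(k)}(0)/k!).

L = (58 - 168·x + 144·x^2) + (-7 + 33·x - 36·x^2)·Dx  (order 1).
h: a_k = 56, 464, 2344, 29152/3, 110344/3, 1990288/15, …
ICs: h(0) = 56.

f: a_k = 2, 8, 16, 64/3, 64/3, 256/15, …
g: a_k = 4, 12, 36, 108, 324, 972, …
Product ⇒ symmetric product L₀, ord ≤ 1.
Derive L from L₀ (diff closure).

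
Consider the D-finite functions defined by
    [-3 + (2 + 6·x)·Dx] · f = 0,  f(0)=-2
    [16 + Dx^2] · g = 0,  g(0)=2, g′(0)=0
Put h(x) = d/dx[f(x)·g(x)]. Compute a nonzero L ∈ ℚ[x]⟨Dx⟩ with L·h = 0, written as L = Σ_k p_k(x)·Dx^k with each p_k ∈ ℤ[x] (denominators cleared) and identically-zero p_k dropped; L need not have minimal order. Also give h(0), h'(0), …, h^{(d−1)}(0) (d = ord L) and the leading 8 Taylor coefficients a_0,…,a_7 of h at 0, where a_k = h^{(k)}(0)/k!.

f: a_k = -2, -3, 9/4, -27/8, 405/64, -1701/128, 15309/512, -72171/1024, …
g: a_k = 2, 0, -16, 0, 64/3, 0, -512/45, 0, …
h₀=f·g: eliminate ⇒ L₀, order ≤ 1·2.
h=h₀': d/dx-closure on L₀ ⇒ L.
L = (9613 + 83712·x + 273024·x^2 + 442368·x^3 + 331776·x^4) + (-444 - 5940·x - 20736·x^2 - 20736·x^3)·Dx + (364 + 3720·x + 14796·x^2 + 27648·x^3 + 20736·x^4)·Dx^2  (order 2).
h: a_k = -6, 73, 495/4, -6337/24, -11705/64, 337609/1920, 1817053/7680, -82369729/322560, …
ICs: h(0) = -6, h′(0) = 73.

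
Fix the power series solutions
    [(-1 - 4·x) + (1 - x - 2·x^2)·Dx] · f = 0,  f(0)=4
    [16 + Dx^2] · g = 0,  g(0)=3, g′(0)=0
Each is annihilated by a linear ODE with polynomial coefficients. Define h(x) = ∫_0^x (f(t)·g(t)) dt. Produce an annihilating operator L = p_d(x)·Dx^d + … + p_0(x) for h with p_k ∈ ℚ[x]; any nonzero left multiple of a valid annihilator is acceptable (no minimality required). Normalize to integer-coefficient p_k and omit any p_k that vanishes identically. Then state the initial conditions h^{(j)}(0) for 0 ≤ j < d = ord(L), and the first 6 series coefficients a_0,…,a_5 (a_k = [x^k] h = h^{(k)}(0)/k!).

f: a_k = 4, 4, 12, 20, 44, 84, …
g: a_k = 3, 0, -24, 0, 32, 0, …
L₀ := L_f ⊗_s L_g (sym. prod.), ord ≤ 2.
h=∫₀ˣh₀: take L = L₀·Dx.
L = (-12 + 16·x + 32·x^2)·Dx + (2 + 8·x)·Dx^2 + (-1 + x + 2·x^2)·Dx^3  (order 3).
h: a_k = 0, 12, 6, -20, -9, -28/5, …
ICs: h(0) = 0, h′(0) = 12, h′′(0) = 12.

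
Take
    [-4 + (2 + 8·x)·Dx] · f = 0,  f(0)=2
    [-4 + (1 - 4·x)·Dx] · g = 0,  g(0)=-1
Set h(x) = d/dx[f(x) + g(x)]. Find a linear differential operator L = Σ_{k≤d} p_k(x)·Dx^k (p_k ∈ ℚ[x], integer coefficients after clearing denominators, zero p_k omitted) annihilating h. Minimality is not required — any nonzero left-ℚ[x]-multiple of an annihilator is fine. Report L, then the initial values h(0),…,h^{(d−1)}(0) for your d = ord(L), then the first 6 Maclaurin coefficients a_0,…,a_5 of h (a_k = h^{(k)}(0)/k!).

L = (-144 - 192·x) + (-42 - 432·x - 672·x^2)·Dx + (5 + 12·x - 80·x^2 - 192·x^3)·Dx^2  (order 2).
h: a_k = 0, -40, -168, -1104, -4840, -25584, …
ICs: h(0) = 0, h′(0) = -40.

f: a_k = 2, 4, -4, 8, -20, 56, …
g: a_k = -1, -4, -16, -64, -256, -1024, …
L₀ := lclm(L_f,L_g); ord L₀ ≤ 1+1.
Derive L from L₀ (diff closure).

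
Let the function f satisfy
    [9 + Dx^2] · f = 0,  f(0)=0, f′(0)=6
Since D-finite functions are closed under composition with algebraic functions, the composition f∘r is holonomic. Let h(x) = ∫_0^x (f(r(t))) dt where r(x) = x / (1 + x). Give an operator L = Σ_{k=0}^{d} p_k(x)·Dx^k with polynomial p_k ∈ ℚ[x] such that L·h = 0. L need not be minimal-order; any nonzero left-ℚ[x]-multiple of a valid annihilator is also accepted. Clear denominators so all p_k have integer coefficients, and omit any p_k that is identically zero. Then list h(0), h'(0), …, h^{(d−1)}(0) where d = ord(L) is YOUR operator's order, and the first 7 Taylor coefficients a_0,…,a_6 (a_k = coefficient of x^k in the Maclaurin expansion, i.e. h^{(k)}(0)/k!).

L = 9·Dx + (2 + 6·x + 6·x^2 + 2·x^3)·Dx^2 + (1 + 4·x + 6·x^2 + 4·x^3 + x^4)·Dx^3  (order 3).
h: a_k = 0, 0, 3, -2, -3/4, 21/5, -293/40, …
ICs: h(0) = 0, h′(0) = 0, h′′(0) = 6.

f: a_k = 0, 6, 0, -9, 0, 81/20, 0, …
Substitute x→r, Dx→(1/r')Dx; clear ⇒ L₀.
h=∫h₀ ⇒ L = L₀·Dx.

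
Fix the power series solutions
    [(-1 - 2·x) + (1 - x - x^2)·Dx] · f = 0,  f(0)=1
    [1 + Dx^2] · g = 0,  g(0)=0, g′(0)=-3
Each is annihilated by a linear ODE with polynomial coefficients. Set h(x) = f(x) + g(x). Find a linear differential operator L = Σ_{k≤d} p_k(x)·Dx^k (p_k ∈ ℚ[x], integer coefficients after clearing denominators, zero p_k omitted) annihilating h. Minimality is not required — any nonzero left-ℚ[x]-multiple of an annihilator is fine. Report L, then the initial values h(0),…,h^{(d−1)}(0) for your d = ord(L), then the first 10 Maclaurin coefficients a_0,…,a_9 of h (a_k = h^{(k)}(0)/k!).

f: a_k = 1, 1, 2, 3, 5, 8, 13, 21, 34, 55, …
g: a_k = 0, -3, 0, 1/2, 0, -1/40, 0, 1/1680, 0, -1/120960, …
Weyl lclm of L_f,L_g ⇒ L₀ (ord ≤ 3).
L = (19 + 48·x + 31·x^2 + 24·x^3 + 5·x^4 + 2·x^5) + (-5 + x + 4·x^2 + 7·x^3 + 6·x^4 + 3·x^5 + x^6)·Dx + (19 + 48·x + 31·x^2 + 24·x^3 + 5·x^4 + 2·x^5)·Dx^2 + (-5 + x + 4·x^2 + 7·x^3 + 6·x^4 + 3·x^5 + x^6)·Dx^3  (order 3).
h: a_k = 1, -2, 2, 7/2, 5, 319/40, 13, 35281/1680, 34, 6652799/120960, …
ICs: h(0) = 1, h′(0) = -2, h′′(0) = 4.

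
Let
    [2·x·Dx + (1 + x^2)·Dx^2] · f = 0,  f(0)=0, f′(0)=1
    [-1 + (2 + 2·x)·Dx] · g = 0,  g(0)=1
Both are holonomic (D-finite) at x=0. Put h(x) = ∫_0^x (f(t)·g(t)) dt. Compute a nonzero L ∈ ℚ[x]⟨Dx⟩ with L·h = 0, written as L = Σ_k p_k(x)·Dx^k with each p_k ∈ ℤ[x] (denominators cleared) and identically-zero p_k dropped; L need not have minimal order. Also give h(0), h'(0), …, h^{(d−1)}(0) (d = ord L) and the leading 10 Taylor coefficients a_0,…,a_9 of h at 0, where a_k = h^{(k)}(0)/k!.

L = (3 - 4·x - x^2)·Dx + (-4 + 4·x + 12·x^2 + 4·x^3)·Dx^2 + (4 + 8·x + 8·x^2 + 8·x^3 + 4·x^4)·Dx^3  (order 3).
h: a_k = 0, 0, 1/2, 1/6, -11/96, -1/48, 389/11520, 409/26880, -18853/860160, -11167/1935360, …
ICs: h(0) = 0, h′(0) = 0, h′′(0) = 1.

f: a_k = 0, 1, 0, -1/3, 0, 1/5, 0, -1/7, 0, 1/9, …
g: a_k = 1, 1/2, -1/8, 1/16, -5/128, 7/256, -21/1024, 33/2048, -429/32768, 715/65536, …
h₀=f·g: eliminate ⇒ L₀, order ≤ 2·1.
h=∫₀ˣh₀: take L = L₀·Dx.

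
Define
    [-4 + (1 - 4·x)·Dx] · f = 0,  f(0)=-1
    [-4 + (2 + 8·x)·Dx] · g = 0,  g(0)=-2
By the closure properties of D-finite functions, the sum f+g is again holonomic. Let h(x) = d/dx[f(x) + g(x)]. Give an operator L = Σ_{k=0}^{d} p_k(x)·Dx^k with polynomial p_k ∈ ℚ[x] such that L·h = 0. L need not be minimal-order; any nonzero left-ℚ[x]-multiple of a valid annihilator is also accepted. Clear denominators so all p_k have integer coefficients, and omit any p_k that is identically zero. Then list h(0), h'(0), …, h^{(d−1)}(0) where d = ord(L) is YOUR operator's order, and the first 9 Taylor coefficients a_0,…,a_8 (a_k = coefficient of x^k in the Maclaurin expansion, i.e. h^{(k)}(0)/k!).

f: a_k = -1, -4, -16, -64, -256, -1024, -4096, -16384, -65536, …
g: a_k = -2, -4, 4, -8, 20, -56, 168, -528, 1716, …
L₀ := lclm(L_f,L_g); ord L₀ ≤ 1+1.
Derive L from L₀ (diff closure).
L = (-144 - 192·x) + (-42 - 432·x - 672·x^2)·Dx + (5 + 12·x - 80·x^2 - 192·x^3)·Dx^2  (order 2).
h: a_k = -8, -24, -216, -944, -5400, -23568, -118384, -510560, -2410776, …
ICs: h(0) = -8, h′(0) = -24.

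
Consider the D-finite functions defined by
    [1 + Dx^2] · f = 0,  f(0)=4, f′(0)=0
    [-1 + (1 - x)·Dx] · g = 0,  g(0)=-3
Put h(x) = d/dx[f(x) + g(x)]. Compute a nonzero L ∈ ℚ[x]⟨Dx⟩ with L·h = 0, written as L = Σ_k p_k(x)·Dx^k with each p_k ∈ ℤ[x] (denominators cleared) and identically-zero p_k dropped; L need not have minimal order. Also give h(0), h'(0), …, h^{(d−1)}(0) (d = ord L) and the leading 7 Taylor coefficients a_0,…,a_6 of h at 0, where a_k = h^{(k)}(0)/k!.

f: a_k = 4, 0, -2, 0, 1/6, 0, -1/180, …
g: a_k = -3, -3, -3, -3, -3, -3, -3, …
f+g: L₀ = lclm(L_f,L_g), ord ≤ 2+1.
h₀' ⇒ L via d/dx closure of L₀.
L = (26 - 4·x + 2·x^2) + (-7 + 9·x - 3·x^2 + x^3)·Dx + (26 - 4·x + 2·x^2)·Dx^2 + (-7 + 9·x - 3·x^2 + x^3)·Dx^3  (order 3).
h: a_k = -3, -10, -9, -34/3, -15, -541/30, -21, …
ICs: h(0) = -3, h′(0) = -10, h′′(0) = -18.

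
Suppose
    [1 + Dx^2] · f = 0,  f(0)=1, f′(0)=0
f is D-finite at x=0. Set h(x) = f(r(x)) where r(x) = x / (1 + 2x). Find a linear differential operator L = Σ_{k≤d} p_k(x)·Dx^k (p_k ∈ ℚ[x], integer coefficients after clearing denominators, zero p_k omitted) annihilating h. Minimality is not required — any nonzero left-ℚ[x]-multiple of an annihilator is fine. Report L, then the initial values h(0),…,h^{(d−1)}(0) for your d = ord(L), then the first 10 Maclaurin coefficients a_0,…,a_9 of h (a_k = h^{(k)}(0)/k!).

L = 1 + (4 + 24·x + 48·x^2 + 32·x^3)·Dx + (1 + 8·x + 24·x^2 + 32·x^3 + 16·x^4)·Dx^2  (order 2).
h: a_k = 1, 0, -1/2, 2, -143/24, 47/3, -27601/720, 1787/20, -8095583/40320, 1103647/2520, …
ICs: h(0) = 1, h′(0) = 0.

f: a_k = 1, 0, -1/2, 0, 1/24, 0, -1/720, 0, 1/40320, 0, …
Substitute x→r, Dx→(1/r')Dx; clear ⇒ L₀.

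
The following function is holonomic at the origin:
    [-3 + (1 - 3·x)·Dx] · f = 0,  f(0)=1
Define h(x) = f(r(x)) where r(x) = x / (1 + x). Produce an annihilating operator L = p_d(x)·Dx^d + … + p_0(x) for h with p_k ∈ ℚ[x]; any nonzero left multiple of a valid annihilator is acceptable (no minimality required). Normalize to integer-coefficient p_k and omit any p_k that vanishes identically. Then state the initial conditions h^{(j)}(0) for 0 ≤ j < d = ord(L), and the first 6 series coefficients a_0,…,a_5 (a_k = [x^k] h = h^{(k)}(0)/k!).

L = 3 + (-1 + x + 2·x^2)·Dx  (order 1).
h: a_k = 1, 3, 6, 12, 24, 48, …
ICs: h(0) = 1.

f: a_k = 1, 3, 9, 27, 81, 243, …
L₀ from L_f via x↦r, Dx↦r'^{-1}Dx.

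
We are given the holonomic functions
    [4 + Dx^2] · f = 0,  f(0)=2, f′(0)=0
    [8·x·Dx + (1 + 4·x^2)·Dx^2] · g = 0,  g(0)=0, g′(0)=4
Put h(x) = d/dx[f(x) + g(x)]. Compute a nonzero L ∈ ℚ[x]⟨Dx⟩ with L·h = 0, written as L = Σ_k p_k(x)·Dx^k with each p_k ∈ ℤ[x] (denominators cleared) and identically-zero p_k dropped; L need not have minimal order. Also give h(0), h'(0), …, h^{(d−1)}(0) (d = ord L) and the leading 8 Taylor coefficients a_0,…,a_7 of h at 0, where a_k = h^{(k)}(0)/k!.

f: a_k = 2, 0, -4, 0, 4/3, 0, -8/45, 0, …
g: a_k = 0, 4, 0, -16/3, 0, 64/5, 0, -256/7, …
f+g: L₀ = lclm(L_f,L_g), ord ≤ 2+2.
Differentiate: ansatz ord ≤ ord L₀ ⇒ L.
L = (-352·x + 1792·x^3 + 512·x^5) + (-4 + 112·x^2 + 576·x^4 + 256·x^6)·Dx + (-88·x + 448·x^3 + 128·x^5)·Dx^2 + (-1 + 28·x^2 + 144·x^4 + 64·x^6)·Dx^3  (order 3).
h: a_k = 4, -8, -16, 16/3, 64, -16/15, -256, 32/315, …
ICs: h(0) = 4, h′(0) = -8, h′′(0) = -32.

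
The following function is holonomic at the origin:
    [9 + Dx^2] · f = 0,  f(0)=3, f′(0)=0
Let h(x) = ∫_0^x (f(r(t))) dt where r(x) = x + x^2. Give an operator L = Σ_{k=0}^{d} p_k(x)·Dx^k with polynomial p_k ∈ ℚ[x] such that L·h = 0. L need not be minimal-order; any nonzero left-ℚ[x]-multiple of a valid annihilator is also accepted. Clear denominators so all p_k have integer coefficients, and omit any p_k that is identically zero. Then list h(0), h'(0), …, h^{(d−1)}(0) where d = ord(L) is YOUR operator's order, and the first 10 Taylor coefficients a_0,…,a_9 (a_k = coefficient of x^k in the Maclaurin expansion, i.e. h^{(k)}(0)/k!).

L = (9 + 54·x + 108·x^2 + 72·x^3)·Dx - 2·Dx^2 + (1 + 2·x)·Dx^3  (order 3).
h: a_k = 0, 3, 0, -9/2, -27/4, -27/40, 27/4, 4617/560, 891/320, -17397/4480, …
ICs: h(0) = 0, h′(0) = 3, h′′(0) = 0.

f: a_k = 3, 0, -27/2, 0, 81/8, 0, -243/80, 0, 2187/4480, 0, …
f∘r: x↦r, Dx↦Dx/r' in L_f ⇒ L₀.
h=∫₀ˣh₀: take L = L₀·Dx.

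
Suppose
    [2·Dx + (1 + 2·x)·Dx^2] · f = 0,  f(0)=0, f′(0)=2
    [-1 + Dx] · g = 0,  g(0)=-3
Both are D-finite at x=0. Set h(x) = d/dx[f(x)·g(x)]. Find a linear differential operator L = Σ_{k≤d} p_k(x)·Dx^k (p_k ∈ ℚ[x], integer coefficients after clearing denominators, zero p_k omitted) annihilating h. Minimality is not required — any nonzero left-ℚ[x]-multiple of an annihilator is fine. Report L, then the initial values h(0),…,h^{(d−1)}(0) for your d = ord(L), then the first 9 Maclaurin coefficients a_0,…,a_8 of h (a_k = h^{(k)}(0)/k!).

f: a_k = 0, 2, -2, 8/3, -4, 32/5, -32/3, 128/7, -32, …
g: a_k = -3, -3, -3/2, -1/2, -1/8, -1/40, -1/240, -1/1680, -1/13440, …
Product ⇒ symmetric product L₀, ord ≤ 2.
Derive L from L₀ (diff closure).
L = (5 - 4·x + 4·x^2) + (-4 + 4·x - 8·x^2)·Dx + (-1 + 4·x^2)·Dx^2  (order 2).
h: a_k = -6, 0, -15, 24, -209/4, 106, -25829/120, 6526/15, -393007/448, …
ICs: h(0) = -6, h′(0) = 0.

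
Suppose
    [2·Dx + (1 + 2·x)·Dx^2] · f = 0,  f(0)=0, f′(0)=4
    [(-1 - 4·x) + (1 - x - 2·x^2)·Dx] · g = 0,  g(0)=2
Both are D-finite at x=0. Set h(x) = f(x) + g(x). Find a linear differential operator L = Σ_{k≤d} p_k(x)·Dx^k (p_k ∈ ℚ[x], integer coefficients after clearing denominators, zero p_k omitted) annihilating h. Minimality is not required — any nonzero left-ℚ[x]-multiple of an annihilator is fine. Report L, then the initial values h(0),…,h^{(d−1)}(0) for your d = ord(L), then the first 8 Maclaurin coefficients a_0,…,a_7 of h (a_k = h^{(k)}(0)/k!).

f: a_k = 0, 4, -4, 16/3, -8, 64/5, -64/3, 256/7, …
g: a_k = 2, 2, 6, 10, 22, 42, 86, 170, …
f+g: L₀ = lclm(L_f,L_g), ord ≤ 2+1.
L = (-54 - 228·x - 432·x^2 - 288·x^3 - 192·x^4)·Dx + (-11 - 124·x - 464·x^2 - 704·x^3 - 592·x^4 - 320·x^5)·Dx^2 + (4 + 19·x + 17·x^2 - 42·x^3 - 116·x^4 - 136·x^5 - 64·x^6)·Dx^3  (order 3).
h: a_k = 2, 6, 2, 46/3, 14, 274/5, 194/3, 1446/7, …
ICs: h(0) = 2, h′(0) = 6, h′′(0) = 4.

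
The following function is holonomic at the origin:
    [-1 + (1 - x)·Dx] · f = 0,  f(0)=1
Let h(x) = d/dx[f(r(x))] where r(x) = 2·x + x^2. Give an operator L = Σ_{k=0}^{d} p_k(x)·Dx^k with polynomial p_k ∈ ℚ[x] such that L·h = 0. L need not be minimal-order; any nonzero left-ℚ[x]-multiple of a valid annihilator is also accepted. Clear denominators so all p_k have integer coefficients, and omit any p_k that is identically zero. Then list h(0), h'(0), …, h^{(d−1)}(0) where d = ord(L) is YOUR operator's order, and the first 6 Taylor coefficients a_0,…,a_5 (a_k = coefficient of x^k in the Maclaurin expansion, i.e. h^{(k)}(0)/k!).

f: a_k = 1, 1, 1, 1, 1, 1, …
L₀ from L_f via x↦r, Dx↦r'^{-1}Dx.
h=h₀': d/dx-closure on L₀ ⇒ L.
L = (5 + 6·x + 3·x^2) + (-1 + x + 3·x^2 + x^3)·Dx  (order 1).
h: a_k = 2, 10, 36, 116, 350, 1014, …
ICs: h(0) = 2.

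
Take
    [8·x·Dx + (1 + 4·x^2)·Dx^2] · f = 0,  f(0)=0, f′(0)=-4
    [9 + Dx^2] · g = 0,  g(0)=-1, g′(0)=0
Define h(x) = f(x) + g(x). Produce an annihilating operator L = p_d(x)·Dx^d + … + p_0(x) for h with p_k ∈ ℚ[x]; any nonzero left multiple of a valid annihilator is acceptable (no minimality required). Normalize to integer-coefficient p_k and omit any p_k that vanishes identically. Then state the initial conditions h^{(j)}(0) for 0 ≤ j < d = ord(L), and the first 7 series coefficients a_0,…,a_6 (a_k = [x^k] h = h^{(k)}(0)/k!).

f: a_k = 0, -4, 0, 16/3, 0, -64/5, 0, …
g: a_k = -1, 0, 9/2, 0, -27/8, 0, 81/80, …
Sum ⇒ L₀ = lclm(L_f,L_g) in ℚ(x)⟨Dx⟩.
L = (-2808·x + 19008·x^3 + 10368·x^5)·Dx + (9 + 1548·x^2 + 7344·x^4 + 5184·x^6)·Dx^2 + (-312·x + 2112·x^3 + 1152·x^5)·Dx^3 + (1 + 172·x^2 + 816·x^4 + 576·x^6)·Dx^4  (order 4).
h: a_k = -1, -4, 9/2, 16/3, -27/8, -64/5, 81/80, …
ICs: h(0) = -1, h′(0) = -4, h′′(0) = 9, h′′′(0) = 32.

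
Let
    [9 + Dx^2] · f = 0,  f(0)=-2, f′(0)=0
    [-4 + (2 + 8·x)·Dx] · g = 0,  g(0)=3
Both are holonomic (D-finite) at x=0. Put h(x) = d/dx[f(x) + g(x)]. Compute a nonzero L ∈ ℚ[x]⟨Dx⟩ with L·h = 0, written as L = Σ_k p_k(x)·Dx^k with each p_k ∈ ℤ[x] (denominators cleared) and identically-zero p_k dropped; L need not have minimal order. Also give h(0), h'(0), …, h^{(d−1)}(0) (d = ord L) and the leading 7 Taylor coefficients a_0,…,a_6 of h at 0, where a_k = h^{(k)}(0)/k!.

f: a_k = -2, 0, 9, 0, -27/4, 0, 81/40, …
g: a_k = 3, 6, -6, 12, -30, 84, -252, …
Sum ⇒ L₀ = lclm(L_f,L_g) in ℚ(x)⟨Dx⟩.
Differentiate: ansatz ord ≤ ord L₀ ⇒ L.
L = (-414 - 432·x - 864·x^2) + (-63 - 468·x - 1296·x^2 - 1728·x^3)·Dx + (-46 - 48·x - 96·x^2)·Dx^2 + (-7 - 52·x - 144·x^2 - 192·x^3)·Dx^3  (order 3).
h: a_k = 6, 6, 36, -147, 420, -29997/20, 5544, …
ICs: h(0) = 6, h′(0) = 6, h′′(0) = 72.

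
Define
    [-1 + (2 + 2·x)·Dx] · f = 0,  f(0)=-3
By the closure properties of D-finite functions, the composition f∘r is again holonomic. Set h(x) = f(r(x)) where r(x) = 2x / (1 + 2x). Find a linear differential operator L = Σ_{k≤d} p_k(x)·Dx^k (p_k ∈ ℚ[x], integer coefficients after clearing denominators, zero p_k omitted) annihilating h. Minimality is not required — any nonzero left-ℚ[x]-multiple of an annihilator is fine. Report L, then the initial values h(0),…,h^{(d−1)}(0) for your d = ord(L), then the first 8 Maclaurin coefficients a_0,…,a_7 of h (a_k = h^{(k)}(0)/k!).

f: a_k = -3, -3/2, 3/8, -3/16, 15/128, -21/256, 63/1024, -99/2048, …
f∘r: x↦r, Dx↦Dx/r' in L_f ⇒ L₀.
L = -1 + (1 + 6·x + 8·x^2)·Dx  (order 1).
h: a_k = -3, -3, 15/2, -39/2, 423/8, -1197/8, 7059/16, -21615/16, …
ICs: h(0) = -3.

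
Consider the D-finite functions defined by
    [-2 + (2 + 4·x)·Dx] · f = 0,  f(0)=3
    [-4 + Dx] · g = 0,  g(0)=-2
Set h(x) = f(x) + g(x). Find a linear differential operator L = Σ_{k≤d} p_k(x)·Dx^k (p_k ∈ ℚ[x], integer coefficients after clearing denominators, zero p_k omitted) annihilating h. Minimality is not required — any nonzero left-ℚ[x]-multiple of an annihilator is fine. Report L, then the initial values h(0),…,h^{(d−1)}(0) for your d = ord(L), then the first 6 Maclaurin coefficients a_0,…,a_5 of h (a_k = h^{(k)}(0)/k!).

f: a_k = 3, 3, -3/2, 3/2, -15/8, 21/8, …
g: a_k = -2, -8, -16, -64/3, -64/3, -256/15, …
Sum ⇒ L₀ = lclm(L_f,L_g) in ℚ(x)⟨Dx⟩.
L = (20 + 32·x) + (-17 - 64·x - 64·x^2)·Dx + (3 + 14·x + 16·x^2)·Dx^2  (order 2).
h: a_k = 1, -5, -35/2, -119/6, -557/24, -1733/120, …
ICs: h(0) = 1, h′(0) = -5.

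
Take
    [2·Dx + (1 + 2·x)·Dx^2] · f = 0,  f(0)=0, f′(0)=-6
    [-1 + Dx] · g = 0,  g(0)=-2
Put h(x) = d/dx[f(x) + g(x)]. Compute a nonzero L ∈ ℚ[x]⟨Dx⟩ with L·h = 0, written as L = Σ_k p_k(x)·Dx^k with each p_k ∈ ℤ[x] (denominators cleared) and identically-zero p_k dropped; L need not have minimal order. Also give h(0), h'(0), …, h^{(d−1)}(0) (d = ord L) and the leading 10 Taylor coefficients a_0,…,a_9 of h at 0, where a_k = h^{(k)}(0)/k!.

f: a_k = 0, -6, 6, -8, 12, -96/5, 32, -384/7, 96, -512/3, …
g: a_k = -2, -2, -1, -1/3, -1/12, -1/60, -1/360, -1/2520, -1/20160, -1/181440, …
Weyl lclm of L_f,L_g ⇒ L₀ (ord ≤ 3).
h₀' ⇒ L via d/dx closure of L₀.
L = (-10 - 4·x) + (7 - 4·x - 4·x^2)·Dx + (3 + 8·x + 4·x^2)·Dx^2  (order 2).
h: a_k = -8, 10, -25, 143/3, -1153/12, 11519/60, -138241/360, 1935359/2520, -30965761/20160, 557383679/181440, …
ICs: h(0) = -8, h′(0) = 10.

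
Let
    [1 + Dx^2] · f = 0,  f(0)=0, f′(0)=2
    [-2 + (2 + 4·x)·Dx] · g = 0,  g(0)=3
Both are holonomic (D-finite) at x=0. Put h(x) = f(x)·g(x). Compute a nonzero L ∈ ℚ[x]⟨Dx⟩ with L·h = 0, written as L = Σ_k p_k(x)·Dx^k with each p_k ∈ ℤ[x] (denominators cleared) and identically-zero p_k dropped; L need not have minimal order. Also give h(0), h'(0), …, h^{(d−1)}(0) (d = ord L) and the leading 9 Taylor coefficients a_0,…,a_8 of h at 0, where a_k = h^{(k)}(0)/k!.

f: a_k = 0, 2, 0, -1/3, 0, 1/60, 0, -1/2520, 0, …
g: a_k = 3, 3, -3/2, 3/2, -15/8, 21/8, -63/16, 99/16, -1287/128, …
L₀ := L_f ⊗_s L_g (sym. prod.), ord ≤ 2.
L = (4 + 4·x + 4·x^2) + (-2 - 4·x)·Dx + (1 + 4·x + 4·x^2)·Dx^2  (order 2).
h: a_k = 0, 6, 6, -4, 2, -16/5, 24/5, -764/105, 242/21, …
ICs: h(0) = 0, h′(0) = 6.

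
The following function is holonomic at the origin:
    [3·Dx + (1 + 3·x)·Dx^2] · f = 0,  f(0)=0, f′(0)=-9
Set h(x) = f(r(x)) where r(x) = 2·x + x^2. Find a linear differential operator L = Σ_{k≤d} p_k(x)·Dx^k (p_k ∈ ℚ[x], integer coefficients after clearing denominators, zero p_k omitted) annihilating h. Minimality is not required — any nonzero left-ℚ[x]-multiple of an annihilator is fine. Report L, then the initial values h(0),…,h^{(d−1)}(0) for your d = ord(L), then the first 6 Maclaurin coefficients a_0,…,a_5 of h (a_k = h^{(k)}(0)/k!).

L = (5 + 6·x + 3·x^2)·Dx + (1 + 7·x + 9·x^2 + 3·x^3)·Dx^2  (order 2).
h: a_k = 0, -18, 45, -162, 1323/2, -14418/5, …
ICs: h(0) = 0, h′(0) = -18.

f: a_k = 0, -9, 27/2, -27, 243/4, -729/5, …
f∘r: x↦r, Dx↦Dx/r' in L_f ⇒ L₀.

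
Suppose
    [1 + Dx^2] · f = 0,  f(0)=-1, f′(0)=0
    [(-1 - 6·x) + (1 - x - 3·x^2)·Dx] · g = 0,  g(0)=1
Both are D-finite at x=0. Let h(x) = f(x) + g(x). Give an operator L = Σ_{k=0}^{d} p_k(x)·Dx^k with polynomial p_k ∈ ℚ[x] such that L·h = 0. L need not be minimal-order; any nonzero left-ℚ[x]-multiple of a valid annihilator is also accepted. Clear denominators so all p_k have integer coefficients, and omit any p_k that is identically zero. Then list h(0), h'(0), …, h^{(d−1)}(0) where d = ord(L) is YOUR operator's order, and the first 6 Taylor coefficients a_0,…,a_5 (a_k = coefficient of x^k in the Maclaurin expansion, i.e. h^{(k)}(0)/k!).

L = (-43 - 292·x - 307·x^2 - 624·x^3 - 45·x^4 - 54·x^5) + (9 + 7·x + 6·x^2 - 91·x^3 - 144·x^4 - 27·x^5 - 27·x^6)·Dx + (-43 - 292·x - 307·x^2 - 624·x^3 - 45·x^4 - 54·x^5)·Dx^2 + (9 + 7·x + 6·x^2 - 91·x^3 - 144·x^4 - 27·x^5 - 27·x^6)·Dx^3  (order 3).
h: a_k = 0, 1, 9/2, 7, 455/24, 40, …
ICs: h(0) = 0, h′(0) = 1, h′′(0) = 9.

f: a_k = -1, 0, 1/2, 0, -1/24, 0, …
g: a_k = 1, 1, 4, 7, 19, 40, …
Weyl lclm of L_f,L_g ⇒ L₀ (ord ≤ 3).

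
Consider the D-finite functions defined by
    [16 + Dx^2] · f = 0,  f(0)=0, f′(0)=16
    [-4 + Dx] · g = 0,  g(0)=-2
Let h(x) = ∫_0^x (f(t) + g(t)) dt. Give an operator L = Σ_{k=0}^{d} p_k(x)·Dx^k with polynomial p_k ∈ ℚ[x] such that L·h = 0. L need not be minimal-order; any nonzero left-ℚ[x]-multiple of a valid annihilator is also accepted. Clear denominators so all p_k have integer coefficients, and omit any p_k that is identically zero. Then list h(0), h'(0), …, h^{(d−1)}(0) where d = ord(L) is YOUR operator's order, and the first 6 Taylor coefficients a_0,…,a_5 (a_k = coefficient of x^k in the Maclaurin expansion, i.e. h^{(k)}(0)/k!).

f: a_k = 0, 16, 0, -128/3, 0, 512/15, …
g: a_k = -2, -8, -16, -64/3, -64/3, -256/15, …
f+g: L₀ = lclm(L_f,L_g), ord ≤ 2+1.
∫: right-multiply L₀ by Dx.
L = -64·Dx + 16·Dx^2 - 4·Dx^3 + Dx^4  (order 4).
h: a_k = 0, -2, 4, -16/3, -16, -64/15, …
ICs: h(0) = 0, h′(0) = -2, h′′(0) = 8, h′′′(0) = -32.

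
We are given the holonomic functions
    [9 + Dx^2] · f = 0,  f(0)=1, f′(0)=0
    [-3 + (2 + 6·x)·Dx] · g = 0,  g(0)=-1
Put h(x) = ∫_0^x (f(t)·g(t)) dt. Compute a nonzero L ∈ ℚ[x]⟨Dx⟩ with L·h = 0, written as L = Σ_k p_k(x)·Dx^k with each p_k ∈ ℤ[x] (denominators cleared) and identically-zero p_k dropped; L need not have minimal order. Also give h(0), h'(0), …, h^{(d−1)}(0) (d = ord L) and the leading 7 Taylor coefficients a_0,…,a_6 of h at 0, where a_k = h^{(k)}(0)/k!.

L = (63 + 216·x + 324·x^2)·Dx + (-12 - 36·x)·Dx^2 + (4 + 24·x + 36·x^2)·Dx^3  (order 3).
h: a_k = 0, -1, -3/4, 15/8, 81/64, -135/128, -351/512, …
ICs: h(0) = 0, h′(0) = -1, h′′(0) = -3/2.

f: a_k = 1, 0, -9/2, 0, 27/8, 0, -81/80, …
g: a_k = -1, -3/2, 9/8, -27/16, 405/128, -1701/256, 15309/1024, …
Sym-product of L_f,L_g gives L₀ (≤ ord 2).
h=∫h₀ ⇒ L = L₀·Dx.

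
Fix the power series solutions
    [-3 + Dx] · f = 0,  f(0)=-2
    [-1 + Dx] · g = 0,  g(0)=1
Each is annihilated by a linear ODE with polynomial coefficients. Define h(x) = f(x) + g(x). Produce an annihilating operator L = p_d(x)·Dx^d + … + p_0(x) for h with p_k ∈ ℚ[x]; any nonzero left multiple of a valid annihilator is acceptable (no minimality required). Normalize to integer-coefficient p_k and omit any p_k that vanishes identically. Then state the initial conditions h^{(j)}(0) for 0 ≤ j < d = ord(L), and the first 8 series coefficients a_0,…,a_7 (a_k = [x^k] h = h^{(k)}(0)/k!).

f: a_k = -2, -6, -9, -9, -27/4, -81/20, -81/40, -243/280, …
g: a_k = 1, 1, 1/2, 1/6, 1/24, 1/120, 1/720, 1/5040, …
L₀ := lclm(L_f,L_g); ord L₀ ≤ 1+1.
L = 3 - 4·Dx + Dx^2  (order 2).
h: a_k = -1, -5, -17/2, -53/6, -161/24, -97/24, -1457/720, -4373/5040, …
ICs: h(0) = -1, h′(0) = -5.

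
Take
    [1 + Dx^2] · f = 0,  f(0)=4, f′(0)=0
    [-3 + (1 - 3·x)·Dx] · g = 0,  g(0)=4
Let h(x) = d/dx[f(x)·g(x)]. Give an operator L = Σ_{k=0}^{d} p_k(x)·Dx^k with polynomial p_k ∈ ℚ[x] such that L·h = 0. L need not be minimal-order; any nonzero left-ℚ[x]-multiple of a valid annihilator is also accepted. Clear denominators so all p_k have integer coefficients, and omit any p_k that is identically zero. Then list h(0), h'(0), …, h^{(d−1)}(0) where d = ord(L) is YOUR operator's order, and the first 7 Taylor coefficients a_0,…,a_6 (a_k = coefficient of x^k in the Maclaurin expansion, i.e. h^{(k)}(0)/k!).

f: a_k = 4, 0, -2, 0, 1/6, 0, -1/180, …
g: a_k = 4, 12, 36, 108, 324, 972, 2916, …
Product ⇒ symmetric product L₀, ord ≤ 2.
Derive L from L₀ (diff closure).
L = (-17 - 6·x + 9·x^2) + (-6 + 18·x)·Dx + (1 - 6·x + 9·x^2)·Dx^2  (order 2).
h: a_k = 48, 272, 1224, 14696/3, 18370, 991978/15, 3471923/15, …
ICs: h(0) = 48, h′(0) = 272.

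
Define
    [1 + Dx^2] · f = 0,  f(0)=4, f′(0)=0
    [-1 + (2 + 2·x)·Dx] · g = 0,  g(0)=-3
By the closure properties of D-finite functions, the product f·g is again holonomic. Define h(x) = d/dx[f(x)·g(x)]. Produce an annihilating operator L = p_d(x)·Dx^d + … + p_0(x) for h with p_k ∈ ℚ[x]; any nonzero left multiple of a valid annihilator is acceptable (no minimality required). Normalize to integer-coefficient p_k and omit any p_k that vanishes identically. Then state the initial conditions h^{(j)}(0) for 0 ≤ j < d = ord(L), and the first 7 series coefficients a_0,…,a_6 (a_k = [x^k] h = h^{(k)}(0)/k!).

L = (53 + 144·x + 136·x^2 + 64·x^3 + 16·x^4) + (-4 - 36·x - 48·x^2 - 16·x^3)·Dx + (28 + 88·x + 108·x^2 + 64·x^3 + 16·x^4)·Dx^2  (order 2).
h: a_k = -6, 15, 27/4, -25/8, -65/64, 349/640, -2807/7680, …
ICs: h(0) = -6, h′(0) = 15.

f: a_k = 4, 0, -2, 0, 1/6, 0, -1/180, …
g: a_k = -3, -3/2, 3/8, -3/16, 15/128, -21/256, 63/1024, …
L₀ := L_f ⊗_s L_g (sym. prod.), ord ≤ 2.
h₀' ⇒ L via d/dx closure of L₀.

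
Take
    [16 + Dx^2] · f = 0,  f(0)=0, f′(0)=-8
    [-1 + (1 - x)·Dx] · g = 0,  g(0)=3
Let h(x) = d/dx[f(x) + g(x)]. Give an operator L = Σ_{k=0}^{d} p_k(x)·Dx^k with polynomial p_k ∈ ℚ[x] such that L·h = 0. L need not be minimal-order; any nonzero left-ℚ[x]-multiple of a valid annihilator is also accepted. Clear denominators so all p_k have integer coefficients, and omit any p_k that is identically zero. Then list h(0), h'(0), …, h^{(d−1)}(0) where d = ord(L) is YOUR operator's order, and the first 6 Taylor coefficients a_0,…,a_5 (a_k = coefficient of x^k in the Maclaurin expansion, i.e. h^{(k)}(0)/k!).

L = (448 - 512·x + 256·x^2) + (-176 + 432·x - 384·x^2 + 128·x^3)·Dx + (28 - 32·x + 16·x^2)·Dx^2 + (-11 + 27·x - 24·x^2 + 8·x^3)·Dx^3  (order 3).
h: a_k = -5, 6, 73, 12, -211/3, 18, …
ICs: h(0) = -5, h′(0) = 6, h′′(0) = 146.

f: a_k = 0, -8, 0, 64/3, 0, -256/15, …
g: a_k = 3, 3, 3, 3, 3, 3, …
Weyl lclm of L_f,L_g ⇒ L₀ (ord ≤ 3).
Differentiate: ansatz ord ≤ ord L₀ ⇒ L.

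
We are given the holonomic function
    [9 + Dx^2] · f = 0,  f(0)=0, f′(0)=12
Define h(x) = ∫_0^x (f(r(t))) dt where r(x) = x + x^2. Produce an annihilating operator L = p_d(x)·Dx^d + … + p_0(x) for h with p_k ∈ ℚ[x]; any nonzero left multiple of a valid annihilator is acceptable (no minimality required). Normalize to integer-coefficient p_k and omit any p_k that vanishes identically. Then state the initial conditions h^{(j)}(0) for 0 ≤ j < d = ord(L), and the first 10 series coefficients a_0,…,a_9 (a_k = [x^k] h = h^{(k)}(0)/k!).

L = (9 + 54·x + 108·x^2 + 72·x^3)·Dx - 2·Dx^2 + (1 + 2·x)·Dx^3  (order 3).
h: a_k = 0, 0, 6, 4, -9/2, -54/5, -153/20, 45/14, 11097/1120, 153/20, …
ICs: h(0) = 0, h′(0) = 0, h′′(0) = 12.

f: a_k = 0, 12, 0, -18, 0, 81/10, 0, -243/140, 0, 243/1120, …
Substitute x→r, Dx→(1/r')Dx; clear ⇒ L₀.
h=∫₀ˣh₀: take L = L₀·Dx.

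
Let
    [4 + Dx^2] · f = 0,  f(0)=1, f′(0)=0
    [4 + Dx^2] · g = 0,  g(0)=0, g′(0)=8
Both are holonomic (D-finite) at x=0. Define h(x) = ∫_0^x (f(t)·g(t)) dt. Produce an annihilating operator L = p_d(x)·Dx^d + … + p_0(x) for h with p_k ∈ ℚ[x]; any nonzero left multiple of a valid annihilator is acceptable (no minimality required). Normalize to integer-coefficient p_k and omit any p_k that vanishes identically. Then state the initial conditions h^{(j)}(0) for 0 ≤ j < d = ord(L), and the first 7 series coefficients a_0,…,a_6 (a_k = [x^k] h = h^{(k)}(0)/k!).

f: a_k = 1, 0, -2, 0, 2/3, 0, -4/45, …
g: a_k = 0, 8, 0, -16/3, 0, 16/15, 0, …
Product ⇒ symmetric product L₀, ord ≤ 4.
Integrate: L := L₀·Dx.
L = 16·Dx^2 + Dx^4  (order 4).
h: a_k = 0, 0, 4, 0, -16/3, 0, 128/45, …
ICs: h(0) = 0, h′(0) = 0, h′′(0) = 8, h′′′(0) = 0.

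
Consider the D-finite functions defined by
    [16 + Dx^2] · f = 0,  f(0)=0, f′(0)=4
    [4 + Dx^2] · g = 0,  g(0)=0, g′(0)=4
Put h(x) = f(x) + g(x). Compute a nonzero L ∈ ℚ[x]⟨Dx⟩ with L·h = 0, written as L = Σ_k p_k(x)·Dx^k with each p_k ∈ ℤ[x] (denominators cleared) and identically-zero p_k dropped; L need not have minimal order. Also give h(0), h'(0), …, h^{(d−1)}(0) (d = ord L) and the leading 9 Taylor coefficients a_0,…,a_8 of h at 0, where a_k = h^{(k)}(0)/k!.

L = 64 + 20·Dx^2 + Dx^4  (order 4).
h: a_k = 0, 8, 0, -40/3, 0, 136/15, 0, -208/63, 0, …
ICs: h(0) = 0, h′(0) = 8, h′′(0) = 0, h′′′(0) = -80.

f: a_k = 0, 4, 0, -32/3, 0, 128/15, 0, -1024/315, 0, …
g: a_k = 0, 4, 0, -8/3, 0, 8/15, 0, -16/315, 0, …
f+g: L₀ = lclm(L_f,L_g), ord ≤ 2+2.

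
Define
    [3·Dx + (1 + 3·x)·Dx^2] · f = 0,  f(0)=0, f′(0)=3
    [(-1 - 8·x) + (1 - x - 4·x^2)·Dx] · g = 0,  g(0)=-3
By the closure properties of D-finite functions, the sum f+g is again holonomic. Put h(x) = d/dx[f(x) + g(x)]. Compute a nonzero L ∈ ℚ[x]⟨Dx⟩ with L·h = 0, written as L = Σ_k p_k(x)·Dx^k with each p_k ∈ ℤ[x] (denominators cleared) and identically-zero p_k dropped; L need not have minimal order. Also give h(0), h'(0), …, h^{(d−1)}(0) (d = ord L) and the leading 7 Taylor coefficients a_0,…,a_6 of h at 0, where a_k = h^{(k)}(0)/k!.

f: a_k = 0, 3, -9/2, 9, -81/4, 243/5, -243/2, …
g: a_k = -3, -3, -15, -27, -87, -195, -543, …
L₀ := lclm(L_f,L_g); ord L₀ ≤ 2+1.
Differentiate: ansatz ord ≤ ord L₀ ⇒ L.
L = (-342 - 2178·x - 6624·x^2 - 6336·x^3 - 6912·x^4) + (-36 - 696·x - 4356·x^2 - 10176·x^3 - 12960·x^4 - 11520·x^5)·Dx + (13 + 101·x + 191·x^2 - 225·x^3 - 1440·x^4 - 2928·x^5 - 2304·x^6)·Dx^2  (order 2).
h: a_k = 0, -39, -54, -429, -732, -3987, -7074, …
ICs: h(0) = 0, h′(0) = -39.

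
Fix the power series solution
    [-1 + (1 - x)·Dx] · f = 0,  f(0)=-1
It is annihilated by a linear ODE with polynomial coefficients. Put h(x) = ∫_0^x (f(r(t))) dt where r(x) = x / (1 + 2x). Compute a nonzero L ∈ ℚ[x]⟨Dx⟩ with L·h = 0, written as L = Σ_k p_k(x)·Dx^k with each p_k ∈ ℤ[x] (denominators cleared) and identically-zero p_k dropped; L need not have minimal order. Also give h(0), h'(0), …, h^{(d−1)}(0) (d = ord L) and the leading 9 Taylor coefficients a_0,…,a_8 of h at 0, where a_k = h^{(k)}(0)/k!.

L = -Dx + (1 + 3·x + 2·x^2)·Dx^2  (order 2).
h: a_k = 0, -1, -1/2, 1/3, -1/4, 1/5, -1/6, 1/7, -1/8, …
ICs: h(0) = 0, h′(0) = -1.

f: a_k = -1, -1, -1, -1, -1, -1, -1, -1, -1, …
Substitute x→r, Dx→(1/r')Dx; clear ⇒ L₀.
h=∫₀ˣh₀: take L = L₀·Dx.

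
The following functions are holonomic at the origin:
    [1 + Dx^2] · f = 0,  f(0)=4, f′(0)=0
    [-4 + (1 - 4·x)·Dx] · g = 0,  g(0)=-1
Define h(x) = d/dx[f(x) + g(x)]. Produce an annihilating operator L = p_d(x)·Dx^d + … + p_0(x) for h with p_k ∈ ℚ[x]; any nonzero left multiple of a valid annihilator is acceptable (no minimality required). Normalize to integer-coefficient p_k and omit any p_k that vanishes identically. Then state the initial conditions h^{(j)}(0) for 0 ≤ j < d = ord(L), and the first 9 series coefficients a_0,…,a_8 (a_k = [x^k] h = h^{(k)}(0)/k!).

f: a_k = 4, 0, -2, 0, 1/6, 0, -1/180, 0, 1/10080, …
g: a_k = -1, -4, -16, -64, -256, -1024, -4096, -16384, -65536, …
Weyl lclm of L_f,L_g ⇒ L₀ (ord ≤ 3).
Derive L from L₀ (diff closure).
L = (1544 - 64·x + 128·x^2) + (-97 + 396·x - 48·x^2 + 64·x^3)·Dx + (1544 - 64·x + 128·x^2)·Dx^2 + (-97 + 396·x - 48·x^2 + 64·x^3)·Dx^3  (order 3).
h: a_k = -4, -36, -192, -3070/3, -5120, -737281/30, -114688, -660602879/1260, -2359296, …
ICs: h(0) = -4, h′(0) = -36, h′′(0) = -384.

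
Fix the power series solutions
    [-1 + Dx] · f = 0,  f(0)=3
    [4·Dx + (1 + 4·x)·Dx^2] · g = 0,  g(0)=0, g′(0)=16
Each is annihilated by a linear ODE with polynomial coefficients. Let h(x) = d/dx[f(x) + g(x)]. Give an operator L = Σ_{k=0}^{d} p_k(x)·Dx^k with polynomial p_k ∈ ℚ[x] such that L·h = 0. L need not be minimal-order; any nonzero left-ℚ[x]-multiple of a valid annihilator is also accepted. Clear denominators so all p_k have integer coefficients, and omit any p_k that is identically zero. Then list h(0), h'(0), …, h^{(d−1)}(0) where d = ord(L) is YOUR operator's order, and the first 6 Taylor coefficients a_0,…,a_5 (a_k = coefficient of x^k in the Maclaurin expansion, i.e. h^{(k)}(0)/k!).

f: a_k = 3, 3, 3/2, 1/2, 1/8, 1/40, …
g: a_k = 0, 16, -32, 256/3, -256, 4096/5, …
Weyl lclm of L_f,L_g ⇒ L₀ (ord ≤ 3).
Derive L from L₀ (diff closure).
L = (-36 - 16·x) + (31 - 8·x - 16·x^2)·Dx + (5 + 24·x + 16·x^2)·Dx^2  (order 2).
h: a_k = 19, -61, 515/2, -2047/2, 32769/8, -655359/40, …
ICs: h(0) = 19, h′(0) = -61.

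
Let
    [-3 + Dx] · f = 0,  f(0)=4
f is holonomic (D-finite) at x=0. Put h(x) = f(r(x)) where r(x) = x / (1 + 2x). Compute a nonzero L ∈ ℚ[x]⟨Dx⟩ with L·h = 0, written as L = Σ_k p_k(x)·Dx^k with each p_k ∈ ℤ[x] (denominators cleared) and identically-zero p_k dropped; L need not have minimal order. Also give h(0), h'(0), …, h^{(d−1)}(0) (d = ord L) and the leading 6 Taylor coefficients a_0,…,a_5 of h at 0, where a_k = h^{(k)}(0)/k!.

f: a_k = 4, 12, 18, 18, 27/2, 81/10, …
L₀ from L_f via x↦r, Dx↦r'^{-1}Dx.
L = -3 + (1 + 4·x + 4·x^2)·Dx  (order 1).
h: a_k = 4, 12, -6, -6, 51/2, -519/10, …
ICs: h(0) = 4.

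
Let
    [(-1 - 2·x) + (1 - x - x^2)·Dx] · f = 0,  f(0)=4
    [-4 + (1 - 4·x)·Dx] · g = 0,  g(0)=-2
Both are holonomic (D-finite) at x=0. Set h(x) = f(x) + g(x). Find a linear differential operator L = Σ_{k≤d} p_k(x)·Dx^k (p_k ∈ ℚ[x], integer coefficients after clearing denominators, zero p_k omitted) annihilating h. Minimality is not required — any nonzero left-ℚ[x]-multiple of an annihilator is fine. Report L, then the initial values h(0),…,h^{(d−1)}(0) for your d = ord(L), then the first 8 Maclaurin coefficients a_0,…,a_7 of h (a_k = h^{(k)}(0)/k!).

f: a_k = 4, 4, 8, 12, 20, 32, 52, 84, …
g: a_k = -2, -8, -32, -128, -512, -2048, -8192, -32768, …
f+g: L₀ = lclm(L_f,L_g), ord ≤ 1+1.
L = (-16 - 72·x + 24·x^2 - 32·x^3) + (28 - 38·x - 54·x^2 + 16·x^3 - 64·x^4)·Dx + (-3 + 17·x - 23·x^2 + 14·x^3 - 4·x^4 - 16·x^5)·Dx^2  (order 2).
h: a_k = 2, -4, -24, -116, -492, -2016, -8140, -32684, …
ICs: h(0) = 2, h′(0) = -4.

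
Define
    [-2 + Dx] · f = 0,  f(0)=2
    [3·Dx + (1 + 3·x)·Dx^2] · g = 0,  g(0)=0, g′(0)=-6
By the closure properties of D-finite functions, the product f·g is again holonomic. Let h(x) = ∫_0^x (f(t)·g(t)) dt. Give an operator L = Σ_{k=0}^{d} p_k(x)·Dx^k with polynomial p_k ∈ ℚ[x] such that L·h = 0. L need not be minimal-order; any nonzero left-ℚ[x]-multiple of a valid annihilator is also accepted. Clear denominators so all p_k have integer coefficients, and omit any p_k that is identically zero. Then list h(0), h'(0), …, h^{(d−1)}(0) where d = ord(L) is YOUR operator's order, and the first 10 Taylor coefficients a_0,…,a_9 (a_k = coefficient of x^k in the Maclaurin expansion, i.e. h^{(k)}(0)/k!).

L = (-2 + 12·x)·Dx + (-1 - 12·x)·Dx^2 + (1 + 3·x)·Dx^3  (order 3).
h: a_k = 0, 0, -6, -2, -6, 29/5, -221/15, 220/7, -15193/210, 46187/270, …
ICs: h(0) = 0, h′(0) = 0, h′′(0) = -12.

f: a_k = 2, 4, 4, 8/3, 4/3, 8/15, 8/45, 16/315, 4/315, 8/2835, …
g: a_k = 0, -6, 9, -18, 81/2, -486/5, 243, -4374/7, 6561/4, -4374, …
Product ⇒ symmetric product L₀, ord ≤ 2.
Integrate: L := L₀·Dx.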